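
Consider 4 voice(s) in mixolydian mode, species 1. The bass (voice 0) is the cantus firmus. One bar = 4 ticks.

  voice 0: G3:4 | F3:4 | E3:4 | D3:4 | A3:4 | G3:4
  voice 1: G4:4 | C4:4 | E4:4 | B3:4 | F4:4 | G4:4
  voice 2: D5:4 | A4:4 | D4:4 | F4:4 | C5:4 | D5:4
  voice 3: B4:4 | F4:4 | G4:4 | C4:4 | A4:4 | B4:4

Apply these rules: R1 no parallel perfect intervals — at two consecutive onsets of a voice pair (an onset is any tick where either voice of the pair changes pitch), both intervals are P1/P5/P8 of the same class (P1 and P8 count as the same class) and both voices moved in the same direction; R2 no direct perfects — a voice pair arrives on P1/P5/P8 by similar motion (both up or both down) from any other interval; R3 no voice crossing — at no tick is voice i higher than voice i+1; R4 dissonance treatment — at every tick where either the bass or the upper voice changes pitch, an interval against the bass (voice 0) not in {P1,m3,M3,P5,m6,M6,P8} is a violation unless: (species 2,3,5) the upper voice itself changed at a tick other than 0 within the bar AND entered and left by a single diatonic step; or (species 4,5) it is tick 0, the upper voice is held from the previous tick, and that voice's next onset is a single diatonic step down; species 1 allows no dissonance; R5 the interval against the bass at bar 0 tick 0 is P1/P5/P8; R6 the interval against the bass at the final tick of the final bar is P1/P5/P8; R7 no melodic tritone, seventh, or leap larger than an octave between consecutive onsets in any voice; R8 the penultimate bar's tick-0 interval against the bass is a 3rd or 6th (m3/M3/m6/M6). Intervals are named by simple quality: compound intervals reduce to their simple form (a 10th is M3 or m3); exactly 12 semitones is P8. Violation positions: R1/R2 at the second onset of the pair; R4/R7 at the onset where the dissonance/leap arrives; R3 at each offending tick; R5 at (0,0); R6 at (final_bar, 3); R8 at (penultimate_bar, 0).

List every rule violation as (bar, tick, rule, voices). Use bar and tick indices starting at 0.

bar 0: v0=G3 v1=G4 v2=D5 v3=B4 downbeat M3
bar 1: v0=F3 v1=C4 v2=A4 v3=F4 downbeat P8
bar 2: v0=E3 v1=E4 v2=D4 v3=G4 downbeat m3
bar 3: v0=D3 v1=B3 v2=F4 v3=C4 downbeat m7
bar 4: v0=A3 v1=F4 v2=C5 v3=A4 downbeat P8
bar 5: v0=G3 v1=G4 v2=D5 v3=B4 downbeat M3
  -> R3 @ bar 0 tick 0 v(2, 3): D5 above B4
  -> R5 @ bar 0 tick 0 v(0, 3): opens on M3
  -> R3 @ bar 0 tick 1 v(2, 3): D5 above B4
  -> R3 @ bar 0 tick 2 v(2, 3): D5 above B4
  -> R3 @ bar 0 tick 3 v(2, 3): D5 above B4
  -> R2 @ bar 1 tick 0 v(0, 1): G3/G4 P8 -> F3/C4 P5 similar
  -> R2 @ bar 1 tick 0 v(0, 3): G3/B4 M3 -> F3/F4 P8 similar
  -> R3 @ bar 1 tick 0 v(2, 3): A4 above F4
  -> R7 @ bar 1 tick 0 v(3,): B4->F4 leap 6st
  -> R3 @ bar 1 tick 1 v(2, 3): A4 above F4
  -> R3 @ bar 1 tick 2 v(2, 3): A4 above F4
  -> R3 @ bar 1 tick 3 v(2, 3): A4 above F4
  -> R3 @ bar 2 tick 0 v(1, 2): E4 above D4
  -> R4 @ bar 2 tick 0 v(0, 2): E3/D4 m7 untreated
  -> R3 @ bar 2 tick 1 v(1, 2): E4 above D4
  -> R3 @ bar 2 tick 2 v(1, 2): E4 above D4
  -> R3 @ bar 2 tick 3 v(1, 2): E4 above D4
  -> R3 @ bar 3 tick 0 v(2, 3): F4 above C4
  -> R4 @ bar 3 tick 0 v(0, 3): D3/C4 m7 untreated
  -> R3 @ bar 3 tick 1 v(2, 3): F4 above C4
  -> R3 @ bar 3 tick 2 v(2, 3): F4 above C4
  -> R3 @ bar 3 tick 3 v(2, 3): F4 above C4
  -> R2 @ bar 4 tick 0 v(0, 3): D3/C4 m7 -> A3/A4 P8 similar
  -> R2 @ bar 4 tick 0 v(1, 2): B3/F4 TT -> F4/C5 P5 similar
  -> R3 @ bar 4 tick 0 v(2, 3): C5 above A4
  -> R7 @ bar 4 tick 0 v(1,): B3->F4 leap 6st
  -> R8 @ bar 4 tick 0 v(0, 3): penult P8 not 3rd/6th
  -> R3 @ bar 4 tick 1 v(2, 3): C5 above A4
  -> R3 @ bar 4 tick 2 v(2, 3): C5 above A4
  -> R3 @ bar 4 tick 3 v(2, 3): C5 above A4
  -> R1 @ bar 5 tick 0 v(1, 2): F4/C5 P5 -> G4/D5 P5 similar
  -> R3 @ bar 5 tick 0 v(2, 3): D5 above B4
  -> R3 @ bar 5 tick 1 v(2, 3): D5 above B4
  -> R3 @ bar 5 tick 2 v(2, 3): D5 above B4
  -> R3 @ bar 5 tick 3 v(2, 3): D5 above B4
  -> R6 @ bar 5 tick 3 v(0, 3): closes on M3

(0, 0, R3, (2, 3))
(0, 0, R5, (0, 3))
(0, 1, R3, (2, 3))
(0, 2, R3, (2, 3))
(0, 3, R3, (2, 3))
(1, 0, R2, (0, 1))
(1, 0, R2, (0, 3))
(1, 0, R3, (2, 3))
(1, 0, R7, (3,))
(1, 1, R3, (2, 3))
(1, 2, R3, (2, 3))
(1, 3, R3, (2, 3))
(2, 0, R3, (1, 2))
(2, 0, R4, (0, 2))
(2, 1, R3, (1, 2))
(2, 2, R3, (1, 2))
(2, 3, R3, (1, 2))
(3, 0, R3, (2, 3))
(3, 0, R4, (0, 3))
(3, 1, R3, (2, 3))
(3, 2, R3, (2, 3))
(3, 3, R3, (2, 3))
(4, 0, R2, (0, 3))
(4, 0, R2, (1, 2))
(4, 0, R3, (2, 3))
(4, 0, R7, (1,))
(4, 0, R8, (0, 3))
(4, 1, R3, (2, 3))
(4, 2, R3, (2, 3))
(4, 3, R3, (2, 3))
(5, 0, R1, (1, 2))
(5, 0, R3, (2, 3))
(5, 1, R3, (2, 3))
(5, 2, R3, (2, 3))
(5, 3, R3, (2, 3))
(5, 3, R6, (0, 3))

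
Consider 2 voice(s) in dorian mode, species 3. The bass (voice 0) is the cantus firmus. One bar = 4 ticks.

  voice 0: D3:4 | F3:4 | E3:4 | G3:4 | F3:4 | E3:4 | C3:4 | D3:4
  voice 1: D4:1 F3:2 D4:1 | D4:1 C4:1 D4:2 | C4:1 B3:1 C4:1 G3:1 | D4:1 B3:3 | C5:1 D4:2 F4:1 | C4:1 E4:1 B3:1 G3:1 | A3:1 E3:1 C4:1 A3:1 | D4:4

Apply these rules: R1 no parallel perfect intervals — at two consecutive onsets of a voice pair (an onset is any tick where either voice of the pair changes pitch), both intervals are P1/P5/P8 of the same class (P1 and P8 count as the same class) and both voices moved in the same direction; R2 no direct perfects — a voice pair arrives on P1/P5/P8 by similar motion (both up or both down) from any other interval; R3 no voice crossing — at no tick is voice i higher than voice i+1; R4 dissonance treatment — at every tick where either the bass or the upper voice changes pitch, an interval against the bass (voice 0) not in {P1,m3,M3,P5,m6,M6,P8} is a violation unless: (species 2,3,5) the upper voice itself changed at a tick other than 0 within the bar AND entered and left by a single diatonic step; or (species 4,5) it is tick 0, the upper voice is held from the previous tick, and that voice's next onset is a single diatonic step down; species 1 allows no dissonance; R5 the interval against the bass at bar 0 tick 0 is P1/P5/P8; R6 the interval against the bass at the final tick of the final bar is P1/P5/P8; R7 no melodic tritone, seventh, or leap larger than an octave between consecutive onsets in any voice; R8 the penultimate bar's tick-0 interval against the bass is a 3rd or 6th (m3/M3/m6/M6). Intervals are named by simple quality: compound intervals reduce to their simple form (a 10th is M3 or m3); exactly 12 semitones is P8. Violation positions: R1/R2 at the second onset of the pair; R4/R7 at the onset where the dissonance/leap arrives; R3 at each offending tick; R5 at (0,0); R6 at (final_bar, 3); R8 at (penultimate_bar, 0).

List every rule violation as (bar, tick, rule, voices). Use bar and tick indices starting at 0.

bar 0: v0=D3 v1=D4 downbeat P8
bar 1: v0=F3 v1=D4 downbeat M6
bar 2: v0=E3 v1=C4 downbeat m6
bar 3: v0=G3 v1=D4 downbeat P5
bar 4: v0=F3 v1=C5 downbeat P5
bar 5: v0=E3 v1=C4 downbeat m6
bar 6: v0=C3 v1=A3 downbeat M6
bar 7: v0=D3 v1=D4 downbeat P8
  -> R2 @ bar 3 tick 0 v(0, 1): E3/G3 m3 -> G3/D4 P5 similar
  -> R7 @ bar 4 tick 0 v(1,): B3->C5 leap 13st
  -> R7 @ bar 4 tick 1 v(1,): C5->D4 leap 10st
  -> R2 @ bar 7 tick 0 v(0, 1): C3/A3 M6 -> D3/D4 P8 similar

(3, 0, R2, (0, 1))
(4, 0, R7, (1,))
(4, 1, R7, (1,))
(7, 0, R2, (0, 1))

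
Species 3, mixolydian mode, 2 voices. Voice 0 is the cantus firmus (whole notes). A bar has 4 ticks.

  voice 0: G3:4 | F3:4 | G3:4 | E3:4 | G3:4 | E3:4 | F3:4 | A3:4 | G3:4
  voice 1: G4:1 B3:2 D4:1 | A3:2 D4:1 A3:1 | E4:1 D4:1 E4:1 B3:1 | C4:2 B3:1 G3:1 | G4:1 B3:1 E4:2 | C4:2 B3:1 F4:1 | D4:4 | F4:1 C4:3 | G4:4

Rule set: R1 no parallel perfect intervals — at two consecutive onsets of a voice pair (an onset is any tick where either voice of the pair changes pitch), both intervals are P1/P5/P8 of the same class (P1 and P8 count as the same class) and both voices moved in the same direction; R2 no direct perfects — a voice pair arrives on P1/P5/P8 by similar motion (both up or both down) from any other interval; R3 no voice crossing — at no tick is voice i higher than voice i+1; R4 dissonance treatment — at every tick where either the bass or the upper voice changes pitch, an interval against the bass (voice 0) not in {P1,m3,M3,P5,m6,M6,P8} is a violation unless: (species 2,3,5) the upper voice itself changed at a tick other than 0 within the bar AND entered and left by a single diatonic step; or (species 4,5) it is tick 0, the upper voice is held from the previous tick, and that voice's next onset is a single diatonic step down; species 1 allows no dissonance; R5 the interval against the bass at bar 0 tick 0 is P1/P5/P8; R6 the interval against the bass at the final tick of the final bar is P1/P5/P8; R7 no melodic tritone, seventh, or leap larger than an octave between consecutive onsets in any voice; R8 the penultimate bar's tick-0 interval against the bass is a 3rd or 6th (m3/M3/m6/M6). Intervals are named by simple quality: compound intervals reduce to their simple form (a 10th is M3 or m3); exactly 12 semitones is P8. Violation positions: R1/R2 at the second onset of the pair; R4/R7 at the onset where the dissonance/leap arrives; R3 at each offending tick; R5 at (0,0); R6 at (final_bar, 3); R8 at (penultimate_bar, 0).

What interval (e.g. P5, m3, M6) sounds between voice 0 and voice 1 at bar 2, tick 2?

voice 0=G3 voice 1=E4 -> M6

M6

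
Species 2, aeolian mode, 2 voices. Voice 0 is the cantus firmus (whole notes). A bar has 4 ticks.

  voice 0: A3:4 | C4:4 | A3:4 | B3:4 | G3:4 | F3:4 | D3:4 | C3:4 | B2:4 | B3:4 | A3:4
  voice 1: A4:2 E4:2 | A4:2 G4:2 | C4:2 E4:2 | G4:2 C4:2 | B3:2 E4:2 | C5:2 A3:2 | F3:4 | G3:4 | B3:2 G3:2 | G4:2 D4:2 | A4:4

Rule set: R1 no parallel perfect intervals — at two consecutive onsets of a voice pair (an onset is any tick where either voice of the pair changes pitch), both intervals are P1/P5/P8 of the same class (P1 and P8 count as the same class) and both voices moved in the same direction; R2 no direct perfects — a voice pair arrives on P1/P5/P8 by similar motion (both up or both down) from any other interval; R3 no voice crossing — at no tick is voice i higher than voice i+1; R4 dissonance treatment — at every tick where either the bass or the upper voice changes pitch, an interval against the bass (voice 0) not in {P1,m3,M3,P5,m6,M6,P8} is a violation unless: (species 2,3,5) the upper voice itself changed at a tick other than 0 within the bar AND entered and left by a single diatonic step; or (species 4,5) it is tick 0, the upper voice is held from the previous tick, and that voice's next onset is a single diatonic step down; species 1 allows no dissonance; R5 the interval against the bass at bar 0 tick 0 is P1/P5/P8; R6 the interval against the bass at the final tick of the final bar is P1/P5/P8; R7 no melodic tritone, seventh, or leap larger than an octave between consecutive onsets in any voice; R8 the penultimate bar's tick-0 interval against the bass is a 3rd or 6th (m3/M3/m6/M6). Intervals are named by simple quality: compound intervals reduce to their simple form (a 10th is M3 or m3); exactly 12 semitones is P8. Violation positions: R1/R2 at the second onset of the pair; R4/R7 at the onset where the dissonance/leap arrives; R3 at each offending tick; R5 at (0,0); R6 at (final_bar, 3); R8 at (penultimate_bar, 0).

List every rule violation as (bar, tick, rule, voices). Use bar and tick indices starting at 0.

(3, 2, R4, (0, 1))
(5, 2, R7, (1,))

bar 0: v0=A3 v1=A4 downbeat P8
bar 1: v0=C4 v1=A4 downbeat M6
bar 2: v0=A3 v1=C4 downbeat m3
bar 3: v0=B3 v1=G4 downbeat m6
bar 4: v0=G3 v1=B3 downbeat M3
bar 5: v0=F3 v1=C5 downbeat P5
bar 6: v0=D3 v1=F3 downbeat m3
bar 7: v0=C3 v1=G3 downbeat P5
bar 8: v0=B2 v1=B3 downbeat P8
bar 9: v0=B3 v1=G4 downbeat m6
bar 10: v0=A3 v1=A4 downbeat P8
  -> R4 @ bar 3 tick 2 v(0, 1): B3/C4 m2 untreated
  -> R7 @ bar 5 tick 2 v(1,): C5->A3 leap 15st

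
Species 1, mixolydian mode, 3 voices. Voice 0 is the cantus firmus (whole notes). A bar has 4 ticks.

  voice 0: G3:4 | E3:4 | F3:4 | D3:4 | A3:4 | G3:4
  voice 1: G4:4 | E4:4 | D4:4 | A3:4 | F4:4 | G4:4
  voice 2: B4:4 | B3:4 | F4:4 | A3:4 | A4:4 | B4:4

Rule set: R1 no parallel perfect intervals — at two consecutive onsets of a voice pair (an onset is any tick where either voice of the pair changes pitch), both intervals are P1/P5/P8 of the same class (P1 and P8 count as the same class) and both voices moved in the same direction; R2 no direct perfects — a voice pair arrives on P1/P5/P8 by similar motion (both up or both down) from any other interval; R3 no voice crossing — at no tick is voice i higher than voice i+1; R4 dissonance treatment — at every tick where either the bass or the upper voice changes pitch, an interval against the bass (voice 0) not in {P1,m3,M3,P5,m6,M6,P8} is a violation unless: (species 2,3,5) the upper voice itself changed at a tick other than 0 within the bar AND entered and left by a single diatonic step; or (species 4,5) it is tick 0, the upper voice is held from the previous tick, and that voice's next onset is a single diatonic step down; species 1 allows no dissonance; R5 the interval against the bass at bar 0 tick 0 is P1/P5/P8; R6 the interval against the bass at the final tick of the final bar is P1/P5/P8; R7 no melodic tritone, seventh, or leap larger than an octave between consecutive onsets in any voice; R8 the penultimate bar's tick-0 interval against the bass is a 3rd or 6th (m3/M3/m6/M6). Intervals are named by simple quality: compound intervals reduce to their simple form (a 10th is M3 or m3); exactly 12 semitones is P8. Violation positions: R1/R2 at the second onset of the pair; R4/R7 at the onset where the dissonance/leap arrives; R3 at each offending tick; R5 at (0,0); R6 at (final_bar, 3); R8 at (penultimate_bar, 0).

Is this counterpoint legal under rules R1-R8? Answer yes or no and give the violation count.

bar 0: v0=G3 v1=G4 v2=B4 (M3)
bar 1: v0=E3 v1=E4 v2=B3 (P5)
bar 2: v0=F3 v1=D4 v2=F4 (P8)
bar 3: v0=D3 v1=A3 v2=A3 (P5)
bar 4: v0=A3 v1=F4 v2=A4 (P8)
bar 5: v0=G3 v1=G4 v2=B4 (M3)
  R5 @ bar0.0: opens on M3
  R1 @ bar1.0: G3/G4 P8 -> E3/E4 P8 similar
  R2 @ bar1.0: G3/B4 M3 -> E3/B3 P5 similar
  R3 @ bar1.0: E4 above B3
  R3 @ bar1.1: E4 above B3
  R3 @ bar1.2: E4 above B3
  R3 @ bar1.3: E4 above B3
  R2 @ bar2.0: E3/B3 P5 -> F3/F4 P8 similar
  R7 @ bar2.0: B3->F4 leap 6st
  R2 @ bar3.0: F3/D4 M6 -> D3/A3 P5 similar
  R2 @ bar3.0: F3/F4 P8 -> D3/A3 P5 similar
  R2 @ bar3.0: D4/F4 m3 -> A3/A3 P1 similar
  R2 @ bar4.0: D3/A3 P5 -> A3/A4 P8 similar
  R8 @ bar4.0: penult P8 not 3rd/6th
  R6 @ bar5.3: closes on M3

No (15 violations)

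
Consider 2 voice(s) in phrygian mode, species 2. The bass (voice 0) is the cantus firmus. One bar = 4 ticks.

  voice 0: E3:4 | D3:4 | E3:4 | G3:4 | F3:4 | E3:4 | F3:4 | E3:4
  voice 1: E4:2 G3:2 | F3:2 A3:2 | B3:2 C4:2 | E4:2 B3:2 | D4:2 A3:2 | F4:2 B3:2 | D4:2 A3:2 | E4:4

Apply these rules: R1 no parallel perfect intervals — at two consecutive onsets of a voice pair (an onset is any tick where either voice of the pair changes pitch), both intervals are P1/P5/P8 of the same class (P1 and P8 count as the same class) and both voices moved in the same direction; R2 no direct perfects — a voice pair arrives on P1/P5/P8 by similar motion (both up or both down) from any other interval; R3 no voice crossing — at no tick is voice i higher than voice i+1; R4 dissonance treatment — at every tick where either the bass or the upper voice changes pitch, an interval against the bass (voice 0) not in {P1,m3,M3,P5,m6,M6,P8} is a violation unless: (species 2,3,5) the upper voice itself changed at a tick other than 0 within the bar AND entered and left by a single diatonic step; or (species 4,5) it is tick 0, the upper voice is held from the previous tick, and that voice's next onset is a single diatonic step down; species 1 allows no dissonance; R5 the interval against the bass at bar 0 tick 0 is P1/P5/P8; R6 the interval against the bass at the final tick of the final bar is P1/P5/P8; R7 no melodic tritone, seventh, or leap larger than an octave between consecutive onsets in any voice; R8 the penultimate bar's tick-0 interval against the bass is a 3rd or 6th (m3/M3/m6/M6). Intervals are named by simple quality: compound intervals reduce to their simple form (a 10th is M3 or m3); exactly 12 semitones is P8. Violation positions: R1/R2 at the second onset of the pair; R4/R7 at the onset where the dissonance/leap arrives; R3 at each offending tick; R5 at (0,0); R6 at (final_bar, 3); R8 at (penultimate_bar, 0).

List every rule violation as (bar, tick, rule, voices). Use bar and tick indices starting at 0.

bar 0: v0=E3 v1=E4 downbeat P8
bar 1: v0=D3 v1=F3 downbeat m3
bar 2: v0=E3 v1=B3 downbeat P5
bar 3: v0=G3 v1=E4 downbeat M6
bar 4: v0=F3 v1=D4 downbeat M6
bar 5: v0=E3 v1=F4 downbeat m2
bar 6: v0=F3 v1=D4 downbeat M6
bar 7: v0=E3 v1=E4 downbeat P8
  -> R1 @ bar 2 tick 0 v(0, 1): D3/A3 P5 -> E3/B3 P5 similar
  -> R4 @ bar 5 tick 0 v(0, 1): E3/F4 m2 untreated
  -> R7 @ bar 5 tick 2 v(1,): F4->B3 leap 6st

(2, 0, R1, (0, 1))
(5, 0, R4, (0, 1))
(5, 2, R7, (1,))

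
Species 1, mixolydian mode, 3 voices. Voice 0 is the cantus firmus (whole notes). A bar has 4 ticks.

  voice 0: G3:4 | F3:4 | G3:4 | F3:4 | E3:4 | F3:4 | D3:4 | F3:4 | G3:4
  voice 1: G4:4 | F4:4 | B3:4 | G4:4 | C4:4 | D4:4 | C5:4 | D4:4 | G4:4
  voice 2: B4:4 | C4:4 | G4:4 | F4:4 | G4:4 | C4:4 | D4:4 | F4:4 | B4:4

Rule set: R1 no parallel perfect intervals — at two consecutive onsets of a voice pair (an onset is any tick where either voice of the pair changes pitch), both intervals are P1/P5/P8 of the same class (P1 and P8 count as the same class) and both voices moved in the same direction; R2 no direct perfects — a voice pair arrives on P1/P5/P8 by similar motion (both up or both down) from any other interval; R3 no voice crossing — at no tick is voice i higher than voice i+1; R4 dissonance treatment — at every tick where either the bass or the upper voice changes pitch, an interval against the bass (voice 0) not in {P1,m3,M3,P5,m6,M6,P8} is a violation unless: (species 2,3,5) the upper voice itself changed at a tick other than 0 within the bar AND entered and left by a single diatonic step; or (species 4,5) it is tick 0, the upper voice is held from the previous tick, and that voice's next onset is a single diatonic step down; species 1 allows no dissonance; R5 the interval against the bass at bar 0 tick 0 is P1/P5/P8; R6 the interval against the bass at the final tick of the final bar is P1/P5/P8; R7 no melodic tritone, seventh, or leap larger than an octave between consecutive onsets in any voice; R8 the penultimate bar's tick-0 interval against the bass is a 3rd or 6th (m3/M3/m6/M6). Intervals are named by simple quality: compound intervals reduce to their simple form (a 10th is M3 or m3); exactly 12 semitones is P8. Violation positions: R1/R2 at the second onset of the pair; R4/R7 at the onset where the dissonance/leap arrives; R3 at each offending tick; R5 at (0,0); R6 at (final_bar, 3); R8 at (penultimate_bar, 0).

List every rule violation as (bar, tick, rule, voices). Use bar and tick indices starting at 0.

bar 0: v0=G3 v1=G4 v2=B4 downbeat M3
bar 1: v0=F3 v1=F4 v2=C4 downbeat P5
bar 2: v0=G3 v1=B3 v2=G4 downbeat P8
bar 3: v0=F3 v1=G4 v2=F4 downbeat P8
bar 4: v0=E3 v1=C4 v2=G4 downbeat m3
bar 5: v0=F3 v1=D4 v2=C4 downbeat P5
bar 6: v0=D3 v1=C5 v2=D4 downbeat P8
bar 7: v0=F3 v1=D4 v2=F4 downbeat P8
bar 8: v0=G3 v1=G4 v2=B4 downbeat M3
  -> R5 @ bar 0 tick 0 v(0, 2): opens on M3
  -> R1 @ bar 1 tick 0 v(0, 1): G3/G4 P8 -> F3/F4 P8 similar
  -> R2 @ bar 1 tick 0 v(0, 2): G3/B4 M3 -> F3/C4 P5 similar
  -> R3 @ bar 1 tick 0 v(1, 2): F4 above C4
  -> R7 @ bar 1 tick 0 v(2,): B4->C4 leap 11st
  -> R3 @ bar 1 tick 1 v(1, 2): F4 above C4
  -> R3 @ bar 1 tick 2 v(1, 2): F4 above C4
  -> R3 @ bar 1 tick 3 v(1, 2): F4 above C4
  -> R2 @ bar 2 tick 0 v(0, 2): F3/C4 P5 -> G3/G4 P8 similar
  -> R7 @ bar 2 tick 0 v(1,): F4->B3 leap 6st
  -> R1 @ bar 3 tick 0 v(0, 2): G3/G4 P8 -> F3/F4 P8 similar
  -> R3 @ bar 3 tick 0 v(1, 2): G4 above F4
  -> R4 @ bar 3 tick 0 v(0, 1): F3/G4 M2 untreated
  -> R3 @ bar 3 tick 1 v(1, 2): G4 above F4
  -> R3 @ bar 3 tick 2 v(1, 2): G4 above F4
  -> R3 @ bar 3 tick 3 v(1, 2): G4 above F4
  -> R3 @ bar 5 tick 0 v(1, 2): D4 above C4
  -> R3 @ bar 5 tick 1 v(1, 2): D4 above C4
  -> R3 @ bar 5 tick 2 v(1, 2): D4 above C4
  -> R3 @ bar 5 tick 3 v(1, 2): D4 above C4
  -> R3 @ bar 6 tick 0 v(1, 2): C5 above D4
  -> R4 @ bar 6 tick 0 v(0, 1): D3/C5 m7 untreated
  -> R7 @ bar 6 tick 0 v(1,): D4->C5 leap 10st
  -> R3 @ bar 6 tick 1 v(1, 2): C5 above D4
  -> R3 @ bar 6 tick 2 v(1, 2): C5 above D4
  -> R3 @ bar 6 tick 3 v(1, 2): C5 above D4
  -> R1 @ bar 7 tick 0 v(0, 2): D3/D4 P8 -> F3/F4 P8 similar
  -> R7 @ bar 7 tick 0 v(1,): C5->D4 leap 10st
  -> R8 @ bar 7 tick 0 v(0, 2): penult P8 not 3rd/6th
  -> R2 @ bar 8 tick 0 v(0, 1): F3/D4 M6 -> G3/G4 P8 similar
  -> R7 @ bar 8 tick 0 v(2,): F4->B4 leap 6st
  -> R6 @ bar 8 tick 3 v(0, 2): closes on M3

(0, 0, R5, (0, 2))
(1, 0, R1, (0, 1))
(1, 0, R2, (0, 2))
(1, 0, R3, (1, 2))
(1, 0, R7, (2,))
(1, 1, R3, (1, 2))
(1, 2, R3, (1, 2))
(1, 3, R3, (1, 2))
(2, 0, R2, (0, 2))
(2, 0, R7, (1,))
(3, 0, R1, (0, 2))
(3, 0, R3, (1, 2))
(3, 0, R4, (0, 1))
(3, 1, R3, (1, 2))
(3, 2, R3, (1, 2))
(3, 3, R3, (1, 2))
(5, 0, R3, (1, 2))
(5, 1, R3, (1, 2))
(5, 2, R3, (1, 2))
(5, 3, R3, (1, 2))
(6, 0, R3, (1, 2))
(6, 0, R4, (0, 1))
(6, 0, R7, (1,))
(6, 1, R3, (1, 2))
(6, 2, R3, (1, 2))
(6, 3, R3, (1, 2))
(7, 0, R1, (0, 2))
(7, 0, R7, (1,))
(7, 0, R8, (0, 2))
(8, 0, R2, (0, 1))
(8, 0, R7, (2,))
(8, 3, R6, (0, 2))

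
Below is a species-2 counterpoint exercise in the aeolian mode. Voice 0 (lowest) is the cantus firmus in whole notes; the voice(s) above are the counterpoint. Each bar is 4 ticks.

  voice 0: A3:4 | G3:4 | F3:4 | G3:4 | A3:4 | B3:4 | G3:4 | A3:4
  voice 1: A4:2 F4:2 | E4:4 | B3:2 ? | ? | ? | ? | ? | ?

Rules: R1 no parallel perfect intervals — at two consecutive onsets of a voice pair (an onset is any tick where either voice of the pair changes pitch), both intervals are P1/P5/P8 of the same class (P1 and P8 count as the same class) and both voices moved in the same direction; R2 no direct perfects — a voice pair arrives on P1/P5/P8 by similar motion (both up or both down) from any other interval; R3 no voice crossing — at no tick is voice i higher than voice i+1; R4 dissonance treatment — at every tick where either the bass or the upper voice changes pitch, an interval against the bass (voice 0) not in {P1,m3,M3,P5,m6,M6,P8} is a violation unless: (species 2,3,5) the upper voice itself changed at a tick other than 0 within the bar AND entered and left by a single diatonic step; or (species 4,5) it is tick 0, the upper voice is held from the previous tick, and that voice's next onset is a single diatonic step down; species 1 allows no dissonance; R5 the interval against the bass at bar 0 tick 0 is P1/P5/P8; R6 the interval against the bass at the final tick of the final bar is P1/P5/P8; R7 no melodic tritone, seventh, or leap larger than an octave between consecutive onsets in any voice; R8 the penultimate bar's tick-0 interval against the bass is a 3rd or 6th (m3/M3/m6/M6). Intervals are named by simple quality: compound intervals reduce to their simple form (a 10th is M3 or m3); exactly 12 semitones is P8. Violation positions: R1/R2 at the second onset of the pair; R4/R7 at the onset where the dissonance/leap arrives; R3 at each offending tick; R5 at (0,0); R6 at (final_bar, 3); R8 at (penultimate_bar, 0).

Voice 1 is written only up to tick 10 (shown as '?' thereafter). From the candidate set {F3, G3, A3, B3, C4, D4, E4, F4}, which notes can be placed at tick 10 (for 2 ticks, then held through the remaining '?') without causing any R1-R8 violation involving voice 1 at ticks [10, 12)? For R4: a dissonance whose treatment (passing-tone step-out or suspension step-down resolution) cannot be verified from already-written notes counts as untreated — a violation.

{A3, B3, C4, D4}

F3: violates R7
G3: violates R4
A3: legal
B3: legal
C4: legal
D4: legal
E4: violates R4
F4: violates R7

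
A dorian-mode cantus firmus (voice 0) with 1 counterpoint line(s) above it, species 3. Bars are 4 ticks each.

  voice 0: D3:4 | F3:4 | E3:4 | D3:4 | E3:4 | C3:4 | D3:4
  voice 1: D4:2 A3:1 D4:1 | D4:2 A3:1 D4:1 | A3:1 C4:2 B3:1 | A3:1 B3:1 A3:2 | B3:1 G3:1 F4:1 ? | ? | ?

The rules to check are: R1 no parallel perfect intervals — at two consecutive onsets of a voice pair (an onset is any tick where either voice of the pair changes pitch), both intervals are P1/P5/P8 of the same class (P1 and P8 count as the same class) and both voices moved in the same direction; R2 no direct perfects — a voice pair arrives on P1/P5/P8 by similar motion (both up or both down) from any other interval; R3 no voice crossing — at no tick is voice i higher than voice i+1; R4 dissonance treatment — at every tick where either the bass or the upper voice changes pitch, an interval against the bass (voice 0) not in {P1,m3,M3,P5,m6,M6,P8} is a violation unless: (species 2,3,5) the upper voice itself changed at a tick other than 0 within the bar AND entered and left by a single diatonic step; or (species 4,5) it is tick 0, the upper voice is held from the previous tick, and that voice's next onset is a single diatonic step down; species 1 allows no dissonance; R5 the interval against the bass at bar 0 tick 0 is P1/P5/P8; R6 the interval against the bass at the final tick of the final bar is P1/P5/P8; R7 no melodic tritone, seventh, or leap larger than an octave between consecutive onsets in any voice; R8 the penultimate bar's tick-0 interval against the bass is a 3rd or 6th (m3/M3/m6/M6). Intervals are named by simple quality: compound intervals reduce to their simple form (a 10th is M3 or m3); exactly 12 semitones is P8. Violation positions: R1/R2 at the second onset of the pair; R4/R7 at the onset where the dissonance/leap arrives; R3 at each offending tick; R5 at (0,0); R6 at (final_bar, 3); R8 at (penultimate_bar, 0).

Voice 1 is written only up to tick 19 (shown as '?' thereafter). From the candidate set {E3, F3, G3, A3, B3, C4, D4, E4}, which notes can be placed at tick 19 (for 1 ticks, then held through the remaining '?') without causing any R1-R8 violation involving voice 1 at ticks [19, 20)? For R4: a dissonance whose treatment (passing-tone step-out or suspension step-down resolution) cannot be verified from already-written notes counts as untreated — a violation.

E3: violates R7
F3: violates R4
G3: violates R7
A3: violates R4
B3: violates R7
C4: legal
D4: violates R4
E4: legal

{C4, E4}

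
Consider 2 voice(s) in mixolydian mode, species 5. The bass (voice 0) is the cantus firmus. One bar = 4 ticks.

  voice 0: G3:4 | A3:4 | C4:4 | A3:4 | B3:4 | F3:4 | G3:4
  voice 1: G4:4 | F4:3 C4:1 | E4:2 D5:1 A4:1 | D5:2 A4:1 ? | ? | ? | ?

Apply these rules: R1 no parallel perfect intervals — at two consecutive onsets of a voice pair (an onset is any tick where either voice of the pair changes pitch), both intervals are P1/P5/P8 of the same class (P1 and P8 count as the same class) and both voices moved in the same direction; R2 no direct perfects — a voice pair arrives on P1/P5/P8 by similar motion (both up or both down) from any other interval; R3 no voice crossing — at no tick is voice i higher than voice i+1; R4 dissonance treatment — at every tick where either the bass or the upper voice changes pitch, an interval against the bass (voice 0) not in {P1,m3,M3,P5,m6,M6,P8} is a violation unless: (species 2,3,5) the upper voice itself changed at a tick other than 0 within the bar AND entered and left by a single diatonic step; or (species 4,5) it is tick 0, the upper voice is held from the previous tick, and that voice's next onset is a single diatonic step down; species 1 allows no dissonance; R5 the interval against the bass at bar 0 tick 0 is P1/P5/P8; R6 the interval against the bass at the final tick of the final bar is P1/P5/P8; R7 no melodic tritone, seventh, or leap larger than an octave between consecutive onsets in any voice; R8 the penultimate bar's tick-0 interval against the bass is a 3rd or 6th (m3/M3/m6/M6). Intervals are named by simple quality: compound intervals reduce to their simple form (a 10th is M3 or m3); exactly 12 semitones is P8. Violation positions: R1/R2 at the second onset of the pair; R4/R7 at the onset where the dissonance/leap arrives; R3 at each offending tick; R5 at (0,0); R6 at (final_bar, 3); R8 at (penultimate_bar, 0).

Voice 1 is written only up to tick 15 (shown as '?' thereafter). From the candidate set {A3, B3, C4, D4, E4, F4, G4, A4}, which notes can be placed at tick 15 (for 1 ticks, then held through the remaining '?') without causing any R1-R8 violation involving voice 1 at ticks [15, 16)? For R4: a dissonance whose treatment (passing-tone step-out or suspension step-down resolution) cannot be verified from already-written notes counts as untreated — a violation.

A3: legal
B3: violates R4,R7
C4: legal
D4: violates R4
E4: legal
F4: legal
G4: violates R4
A4: legal

{A3, A4, C4, E4, F4}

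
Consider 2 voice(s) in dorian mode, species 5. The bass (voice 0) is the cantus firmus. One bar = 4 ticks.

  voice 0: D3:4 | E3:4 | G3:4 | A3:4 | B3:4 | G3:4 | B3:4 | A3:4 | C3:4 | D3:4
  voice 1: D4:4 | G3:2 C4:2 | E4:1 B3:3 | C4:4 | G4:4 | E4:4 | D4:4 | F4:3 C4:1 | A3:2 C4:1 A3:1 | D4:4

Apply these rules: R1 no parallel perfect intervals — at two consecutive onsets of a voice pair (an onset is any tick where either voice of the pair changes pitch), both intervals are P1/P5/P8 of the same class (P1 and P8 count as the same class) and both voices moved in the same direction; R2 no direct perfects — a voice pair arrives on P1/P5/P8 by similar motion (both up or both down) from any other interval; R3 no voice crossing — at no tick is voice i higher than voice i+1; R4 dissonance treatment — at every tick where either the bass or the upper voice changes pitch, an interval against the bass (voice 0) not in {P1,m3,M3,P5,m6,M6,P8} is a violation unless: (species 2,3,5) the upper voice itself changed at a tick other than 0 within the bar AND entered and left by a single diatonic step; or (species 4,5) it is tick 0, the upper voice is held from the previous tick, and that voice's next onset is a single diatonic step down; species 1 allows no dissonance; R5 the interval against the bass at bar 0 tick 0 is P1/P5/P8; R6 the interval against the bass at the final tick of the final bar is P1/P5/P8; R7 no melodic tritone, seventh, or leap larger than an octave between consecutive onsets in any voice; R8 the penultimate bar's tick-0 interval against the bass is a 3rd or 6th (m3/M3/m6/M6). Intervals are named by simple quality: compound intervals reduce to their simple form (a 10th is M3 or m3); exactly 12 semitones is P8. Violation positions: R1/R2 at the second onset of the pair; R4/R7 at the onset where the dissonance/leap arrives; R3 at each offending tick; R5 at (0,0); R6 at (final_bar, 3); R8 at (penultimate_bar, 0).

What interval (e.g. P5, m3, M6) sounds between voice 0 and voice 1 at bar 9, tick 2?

voice 0=D3 voice 1=D4 -> P8

P8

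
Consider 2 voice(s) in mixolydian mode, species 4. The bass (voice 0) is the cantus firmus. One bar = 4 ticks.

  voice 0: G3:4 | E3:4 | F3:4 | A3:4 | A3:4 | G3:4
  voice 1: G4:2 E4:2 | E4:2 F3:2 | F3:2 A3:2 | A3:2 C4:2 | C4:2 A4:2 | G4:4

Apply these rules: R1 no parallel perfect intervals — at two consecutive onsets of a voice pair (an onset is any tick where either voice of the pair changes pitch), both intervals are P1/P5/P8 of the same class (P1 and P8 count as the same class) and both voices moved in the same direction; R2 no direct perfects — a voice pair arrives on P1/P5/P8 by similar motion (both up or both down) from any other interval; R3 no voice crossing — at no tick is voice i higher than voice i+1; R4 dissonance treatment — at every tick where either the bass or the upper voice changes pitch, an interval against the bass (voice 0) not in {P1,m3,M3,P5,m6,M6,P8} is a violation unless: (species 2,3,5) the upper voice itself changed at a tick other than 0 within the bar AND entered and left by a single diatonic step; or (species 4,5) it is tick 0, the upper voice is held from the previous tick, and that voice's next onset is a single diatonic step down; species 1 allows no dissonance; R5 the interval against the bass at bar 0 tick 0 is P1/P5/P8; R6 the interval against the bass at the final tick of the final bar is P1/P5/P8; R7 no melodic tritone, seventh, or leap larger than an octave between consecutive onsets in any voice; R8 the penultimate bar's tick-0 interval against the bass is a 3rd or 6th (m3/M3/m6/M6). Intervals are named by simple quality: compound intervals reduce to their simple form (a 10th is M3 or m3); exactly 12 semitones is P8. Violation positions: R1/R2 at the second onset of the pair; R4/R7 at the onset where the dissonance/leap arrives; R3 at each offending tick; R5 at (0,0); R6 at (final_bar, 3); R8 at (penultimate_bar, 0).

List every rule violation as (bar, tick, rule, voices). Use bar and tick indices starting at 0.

(1, 2, R4, (0, 1))
(1, 2, R7, (1,))
(5, 0, R1, (0, 1))

bar 0: v0=G3 v1=G4 downbeat P8
bar 1: v0=E3 v1=E4 downbeat P8
bar 2: v0=F3 v1=F3 downbeat P1
bar 3: v0=A3 v1=A3 downbeat P1
bar 4: v0=A3 v1=C4 downbeat m3
bar 5: v0=G3 v1=G4 downbeat P8
  -> R4 @ bar 1 tick 2 v(0, 1): E3/F3 m2 untreated
  -> R7 @ bar 1 tick 2 v(1,): E4->F3 leap 11st
  -> R1 @ bar 5 tick 0 v(0, 1): A3/A4 P8 -> G3/G4 P8 similar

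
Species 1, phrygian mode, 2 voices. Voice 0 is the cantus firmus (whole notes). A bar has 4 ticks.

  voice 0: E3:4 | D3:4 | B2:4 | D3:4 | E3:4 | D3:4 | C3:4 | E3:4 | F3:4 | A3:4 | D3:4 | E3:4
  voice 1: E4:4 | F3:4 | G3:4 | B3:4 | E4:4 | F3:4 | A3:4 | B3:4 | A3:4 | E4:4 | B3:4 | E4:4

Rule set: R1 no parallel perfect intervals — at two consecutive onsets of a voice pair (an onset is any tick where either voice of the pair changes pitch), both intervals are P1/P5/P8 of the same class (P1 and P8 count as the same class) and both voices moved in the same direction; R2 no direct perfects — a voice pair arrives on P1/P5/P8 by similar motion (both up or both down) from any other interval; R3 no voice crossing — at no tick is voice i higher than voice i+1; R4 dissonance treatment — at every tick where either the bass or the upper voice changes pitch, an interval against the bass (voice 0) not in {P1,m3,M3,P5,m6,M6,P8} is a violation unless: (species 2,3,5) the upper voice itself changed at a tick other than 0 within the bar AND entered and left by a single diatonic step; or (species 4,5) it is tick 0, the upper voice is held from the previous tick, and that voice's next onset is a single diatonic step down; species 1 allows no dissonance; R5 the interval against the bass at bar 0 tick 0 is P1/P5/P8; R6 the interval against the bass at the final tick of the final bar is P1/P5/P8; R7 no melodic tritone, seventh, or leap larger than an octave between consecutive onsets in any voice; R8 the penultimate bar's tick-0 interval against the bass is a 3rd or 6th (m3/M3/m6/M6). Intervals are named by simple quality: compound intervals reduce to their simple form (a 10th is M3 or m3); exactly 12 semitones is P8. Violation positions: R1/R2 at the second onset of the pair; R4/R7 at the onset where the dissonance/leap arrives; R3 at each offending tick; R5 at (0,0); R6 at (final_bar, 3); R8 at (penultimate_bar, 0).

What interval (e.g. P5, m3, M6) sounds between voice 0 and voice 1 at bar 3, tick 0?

M6

voice 0=D3 voice 1=B3 -> M6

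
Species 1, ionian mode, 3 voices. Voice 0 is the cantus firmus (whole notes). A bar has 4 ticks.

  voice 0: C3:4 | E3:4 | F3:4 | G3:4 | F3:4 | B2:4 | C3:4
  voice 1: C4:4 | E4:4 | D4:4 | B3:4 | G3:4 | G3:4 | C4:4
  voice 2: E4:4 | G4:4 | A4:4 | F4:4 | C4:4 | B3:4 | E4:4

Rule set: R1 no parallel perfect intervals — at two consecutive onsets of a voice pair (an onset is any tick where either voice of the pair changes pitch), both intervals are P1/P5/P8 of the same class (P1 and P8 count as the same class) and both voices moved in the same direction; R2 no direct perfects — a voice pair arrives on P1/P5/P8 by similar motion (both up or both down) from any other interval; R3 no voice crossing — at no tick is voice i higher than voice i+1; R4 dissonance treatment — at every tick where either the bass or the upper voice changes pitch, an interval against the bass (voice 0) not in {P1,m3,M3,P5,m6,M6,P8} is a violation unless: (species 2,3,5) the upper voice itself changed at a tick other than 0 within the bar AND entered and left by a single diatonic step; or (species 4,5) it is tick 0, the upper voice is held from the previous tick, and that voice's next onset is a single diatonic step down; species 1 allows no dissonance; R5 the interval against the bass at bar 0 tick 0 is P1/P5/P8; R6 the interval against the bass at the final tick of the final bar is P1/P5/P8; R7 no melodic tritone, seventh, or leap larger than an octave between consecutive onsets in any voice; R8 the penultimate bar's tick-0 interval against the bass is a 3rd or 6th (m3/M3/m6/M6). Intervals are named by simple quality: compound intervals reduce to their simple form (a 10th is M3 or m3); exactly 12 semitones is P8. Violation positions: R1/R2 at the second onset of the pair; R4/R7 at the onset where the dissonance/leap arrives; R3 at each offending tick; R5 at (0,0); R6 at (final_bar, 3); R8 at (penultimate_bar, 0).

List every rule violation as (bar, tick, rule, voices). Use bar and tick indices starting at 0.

(0, 0, R5, (0, 2))
(1, 0, R1, (0, 1))
(3, 0, R4, (0, 2))
(4, 0, R2, (0, 2))
(4, 0, R4, (0, 1))
(5, 0, R2, (0, 2))
(5, 0, R7, (0,))
(5, 0, R8, (0, 2))
(6, 0, R2, (0, 1))
(6, 3, R6, (0, 2))

bar 0: v0=C3 v1=C4 v2=E4 downbeat M3
bar 1: v0=E3 v1=E4 v2=G4 downbeat m3
bar 2: v0=F3 v1=D4 v2=A4 downbeat M3
bar 3: v0=G3 v1=B3 v2=F4 downbeat m7
bar 4: v0=F3 v1=G3 v2=C4 downbeat P5
bar 5: v0=B2 v1=G3 v2=B3 downbeat P8
bar 6: v0=C3 v1=C4 v2=E4 downbeat M3
  -> R5 @ bar 0 tick 0 v(0, 2): opens on M3
  -> R1 @ bar 1 tick 0 v(0, 1): C3/C4 P8 -> E3/E4 P8 similar
  -> R4 @ bar 3 tick 0 v(0, 2): G3/F4 m7 untreated
  -> R2 @ bar 4 tick 0 v(0, 2): G3/F4 m7 -> F3/C4 P5 similar
  -> R4 @ bar 4 tick 0 v(0, 1): F3/G3 M2 untreated
  -> R2 @ bar 5 tick 0 v(0, 2): F3/C4 P5 -> B2/B3 P8 similar
  -> R7 @ bar 5 tick 0 v(0,): F3->B2 leap 6st
  -> R8 @ bar 5 tick 0 v(0, 2): penult P8 not 3rd/6th
  -> R2 @ bar 6 tick 0 v(0, 1): B2/G3 m6 -> C3/C4 P8 similar
  -> R6 @ bar 6 tick 3 v(0, 2): closes on M3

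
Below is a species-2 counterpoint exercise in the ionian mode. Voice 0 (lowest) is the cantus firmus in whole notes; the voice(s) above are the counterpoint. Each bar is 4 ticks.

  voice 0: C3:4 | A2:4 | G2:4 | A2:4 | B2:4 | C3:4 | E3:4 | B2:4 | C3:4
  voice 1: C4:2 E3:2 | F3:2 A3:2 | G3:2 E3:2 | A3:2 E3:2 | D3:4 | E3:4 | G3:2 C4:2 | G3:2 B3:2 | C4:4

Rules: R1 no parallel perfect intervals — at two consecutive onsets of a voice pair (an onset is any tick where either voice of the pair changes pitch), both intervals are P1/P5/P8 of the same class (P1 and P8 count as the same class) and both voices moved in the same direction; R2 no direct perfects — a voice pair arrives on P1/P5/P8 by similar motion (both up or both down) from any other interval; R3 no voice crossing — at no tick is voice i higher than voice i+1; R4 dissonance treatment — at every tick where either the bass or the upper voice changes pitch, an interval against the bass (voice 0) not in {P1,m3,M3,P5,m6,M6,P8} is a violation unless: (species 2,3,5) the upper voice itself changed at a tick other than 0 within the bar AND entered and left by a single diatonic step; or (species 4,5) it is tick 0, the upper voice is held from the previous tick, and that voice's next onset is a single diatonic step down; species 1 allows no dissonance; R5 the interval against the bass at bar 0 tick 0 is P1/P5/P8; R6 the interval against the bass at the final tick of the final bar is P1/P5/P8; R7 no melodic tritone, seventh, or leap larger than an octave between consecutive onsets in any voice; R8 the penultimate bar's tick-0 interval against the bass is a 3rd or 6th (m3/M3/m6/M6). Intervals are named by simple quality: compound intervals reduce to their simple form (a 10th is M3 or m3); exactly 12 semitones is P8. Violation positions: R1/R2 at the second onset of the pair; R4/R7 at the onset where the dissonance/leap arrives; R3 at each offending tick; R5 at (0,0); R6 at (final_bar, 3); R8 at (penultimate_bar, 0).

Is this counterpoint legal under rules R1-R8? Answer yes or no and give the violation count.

bar 0: v0=C3 v1=C4 (P8)
bar 1: v0=A2 v1=F3 (m6)
bar 2: v0=G2 v1=G3 (P8)
bar 3: v0=A2 v1=A3 (P8)
bar 4: v0=B2 v1=D3 (m3)
bar 5: v0=C3 v1=E3 (M3)
bar 6: v0=E3 v1=G3 (m3)
bar 7: v0=B2 v1=G3 (m6)
bar 8: v0=C3 v1=C4 (P8)
  R1 @ bar2.0: A2/A3 P8 -> G2/G3 P8 similar
  R2 @ bar3.0: G2/E3 M6 -> A2/A3 P8 similar
  R1 @ bar8.0: B2/B3 P8 -> C3/C4 P8 similar

No (3 violations)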